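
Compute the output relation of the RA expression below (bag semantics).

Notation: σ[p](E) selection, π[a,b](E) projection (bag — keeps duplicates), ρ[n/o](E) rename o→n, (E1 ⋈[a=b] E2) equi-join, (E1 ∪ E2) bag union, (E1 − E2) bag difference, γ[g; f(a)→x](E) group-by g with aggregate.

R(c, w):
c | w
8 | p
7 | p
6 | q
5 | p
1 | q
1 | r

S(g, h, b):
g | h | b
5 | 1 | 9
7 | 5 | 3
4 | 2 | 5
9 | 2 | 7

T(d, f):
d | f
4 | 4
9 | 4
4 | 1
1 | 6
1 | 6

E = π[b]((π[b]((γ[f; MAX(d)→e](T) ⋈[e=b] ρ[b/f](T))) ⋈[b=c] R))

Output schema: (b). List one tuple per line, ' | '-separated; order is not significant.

Row counts bottom-up:
  T → 5
  γ[f; MAX(d)→e](T) → 3
  T → 5
  ρ[b/f](T) → 5
  (γ[f; MAX(d)→e](T) ⋈[e=b] ρ[b/f](T)) → 3
  π[b]((γ[f; MAX(d)→e](T) ⋈[e=b] ρ[b/f](T))) → 3
  R → 6
  (π[b]((γ[f; MAX(d)→e](T) ⋈[e=b] ρ[b/f](T))) ⋈[b=c] R) → 2
  π[b]((π[b]((γ[f; MAX(d)→e](T) ⋈[e=b] ρ[b/f](T))) ⋈[b=c] R)) → 2

== RESULT ==
b
1
1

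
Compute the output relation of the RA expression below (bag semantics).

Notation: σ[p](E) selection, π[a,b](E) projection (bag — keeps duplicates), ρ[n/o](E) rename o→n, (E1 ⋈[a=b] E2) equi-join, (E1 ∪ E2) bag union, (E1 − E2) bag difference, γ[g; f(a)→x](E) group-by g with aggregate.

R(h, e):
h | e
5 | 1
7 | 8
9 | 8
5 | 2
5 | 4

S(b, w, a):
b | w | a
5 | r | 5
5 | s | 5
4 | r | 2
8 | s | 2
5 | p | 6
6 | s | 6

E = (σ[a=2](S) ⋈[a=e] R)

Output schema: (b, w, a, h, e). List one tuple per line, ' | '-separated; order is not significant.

Stepwise |·|:
  S → 6
  σ[a=2](S) → 2
  R → 5
  (σ[a=2](S) ⋈[a=e] R) → 2

== RESULT ==
b | w | a | h | e
4 | r | 2 | 5 | 2
8 | s | 2 | 5 | 2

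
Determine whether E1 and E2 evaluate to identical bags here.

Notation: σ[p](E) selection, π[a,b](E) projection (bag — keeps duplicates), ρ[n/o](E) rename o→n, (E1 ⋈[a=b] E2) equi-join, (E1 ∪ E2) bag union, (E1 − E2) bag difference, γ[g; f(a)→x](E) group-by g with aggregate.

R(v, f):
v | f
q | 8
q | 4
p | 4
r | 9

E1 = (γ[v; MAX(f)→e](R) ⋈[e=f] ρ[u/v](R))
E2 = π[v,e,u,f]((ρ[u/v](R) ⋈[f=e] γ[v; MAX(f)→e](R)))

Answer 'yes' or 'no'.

E1 stepwise |·|:
  R → 4
  γ[v; MAX(f)→e](R) → 3
  R → 4
  ρ[u/v](R) → 4
  (γ[v; MAX(f)→e](R) ⋈[e=f] ρ[u/v](R)) → 4
E2 stepwise |·|:
  R → 4
  ρ[u/v](R) → 4
  R → 4
  γ[v; MAX(f)→e](R) → 3
  (ρ[u/v](R) ⋈[f=e] γ[v; MAX(f)→e](R)) → 4
  π[v,e,u,f]((ρ[u/v](R) ⋈[f=e] γ[v; MAX(f)→e](R))) → 4

E1 and E2 produce the same multiset:
v | e | u | f
p | 4 | p | 4
p | 4 | q | 4
q | 8 | q | 8
r | 9 | r | 9

yes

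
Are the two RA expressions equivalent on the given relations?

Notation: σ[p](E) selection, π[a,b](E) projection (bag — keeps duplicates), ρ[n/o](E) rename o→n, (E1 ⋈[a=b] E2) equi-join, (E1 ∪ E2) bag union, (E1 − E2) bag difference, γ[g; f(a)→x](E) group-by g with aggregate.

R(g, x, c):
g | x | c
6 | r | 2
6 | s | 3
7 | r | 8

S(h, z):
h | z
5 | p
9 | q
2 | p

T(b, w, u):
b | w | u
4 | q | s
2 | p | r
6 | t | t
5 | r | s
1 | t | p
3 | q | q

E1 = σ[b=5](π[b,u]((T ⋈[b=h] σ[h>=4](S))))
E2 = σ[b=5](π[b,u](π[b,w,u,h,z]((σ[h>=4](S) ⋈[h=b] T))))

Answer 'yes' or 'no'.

E1 stepwise |·|:
  T → 6
  S → 3
  σ[h>=4](S) → 2
  (T ⋈[b=h] σ[h>=4](S)) → 1
  π[b,u]((T ⋈[b=h] σ[h>=4](S))) → 1
  σ[b=5](π[b,u]((T ⋈[b=h] σ[h>=4](S)))) → 1
E2 stepwise |·|:
  S → 3
  σ[h>=4](S) → 2
  T → 6
  (σ[h>=4](S) ⋈[h=b] T) → 1
  π[b,w,u,h,z]((σ[h>=4](S) ⋈[h=b] T)) → 1
  π[b,u](π[b,w,u,h,z]((σ[h>=4](S) ⋈[h=b] T))) → 1
  σ[b=5](π[b,u](π[b,w,u,h,z]((σ[h>=4](S) ⋈[h=b] T)))) → 1

E1 and E2 produce the same multiset:
b | u
5 | s

yes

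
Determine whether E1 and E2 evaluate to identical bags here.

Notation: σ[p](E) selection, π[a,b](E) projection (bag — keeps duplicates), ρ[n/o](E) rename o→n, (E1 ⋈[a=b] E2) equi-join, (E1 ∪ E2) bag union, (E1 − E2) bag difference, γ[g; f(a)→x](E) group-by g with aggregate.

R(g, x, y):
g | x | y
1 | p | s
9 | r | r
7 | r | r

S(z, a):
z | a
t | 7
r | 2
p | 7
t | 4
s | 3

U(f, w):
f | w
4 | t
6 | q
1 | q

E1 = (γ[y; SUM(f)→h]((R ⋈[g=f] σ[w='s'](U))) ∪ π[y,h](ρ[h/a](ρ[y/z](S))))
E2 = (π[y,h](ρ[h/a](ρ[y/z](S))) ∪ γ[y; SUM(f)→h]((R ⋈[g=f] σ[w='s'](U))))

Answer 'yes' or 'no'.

E1 row counts bottom-up:
  R → 3
  U → 3
  σ[w='s'](U) → 0
  (R ⋈[g=f] σ[w='s'](U)) → 0
  γ[y; SUM(f)→h]((R ⋈[g=f] σ[w='s'](U))) → 0
  S → 5
  ρ[y/z](S) → 5
  ρ[h/a](ρ[y/z](S)) → 5
  π[y,h](ρ[h/a](ρ[y/z](S))) → 5
  (γ[y; SUM(f)→h]((R ⋈[g=f] σ[w='s'](U))) ∪ π[y,h](ρ[h/a](ρ[y/z](S)))) → 5
E2 row counts bottom-up:
  S → 5
  ρ[y/z](S) → 5
  ρ[h/a](ρ[y/z](S)) → 5
  π[y,h](ρ[h/a](ρ[y/z](S))) → 5
  R → 3
  U → 3
  σ[w='s'](U) → 0
  (R ⋈[g=f] σ[w='s'](U)) → 0
  γ[y; SUM(f)→h]((R ⋈[g=f] σ[w='s'](U))) → 0
  (π[y,h](ρ[h/a](ρ[y/z](S))) ∪ γ[y; SUM(f)→h]((R ⋈[g=f] σ[w='s'](U)))) → 5

E1 and E2 produce the same multiset:
y | h
p | 7
r | 2
s | 3
t | 4
t | 7

yes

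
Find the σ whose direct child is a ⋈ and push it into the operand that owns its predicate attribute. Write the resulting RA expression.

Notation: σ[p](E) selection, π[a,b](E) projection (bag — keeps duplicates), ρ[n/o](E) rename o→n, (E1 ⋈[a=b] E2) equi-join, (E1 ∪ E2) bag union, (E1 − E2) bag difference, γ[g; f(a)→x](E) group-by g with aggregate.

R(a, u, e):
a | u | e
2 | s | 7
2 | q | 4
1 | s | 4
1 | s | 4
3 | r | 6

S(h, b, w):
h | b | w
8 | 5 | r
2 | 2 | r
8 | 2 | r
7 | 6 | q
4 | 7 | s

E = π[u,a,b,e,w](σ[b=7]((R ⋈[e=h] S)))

σ filters on b, owned by the right side.
E' = π[u,a,b,e,w]((R ⋈[e=h] σ[b=7](S)))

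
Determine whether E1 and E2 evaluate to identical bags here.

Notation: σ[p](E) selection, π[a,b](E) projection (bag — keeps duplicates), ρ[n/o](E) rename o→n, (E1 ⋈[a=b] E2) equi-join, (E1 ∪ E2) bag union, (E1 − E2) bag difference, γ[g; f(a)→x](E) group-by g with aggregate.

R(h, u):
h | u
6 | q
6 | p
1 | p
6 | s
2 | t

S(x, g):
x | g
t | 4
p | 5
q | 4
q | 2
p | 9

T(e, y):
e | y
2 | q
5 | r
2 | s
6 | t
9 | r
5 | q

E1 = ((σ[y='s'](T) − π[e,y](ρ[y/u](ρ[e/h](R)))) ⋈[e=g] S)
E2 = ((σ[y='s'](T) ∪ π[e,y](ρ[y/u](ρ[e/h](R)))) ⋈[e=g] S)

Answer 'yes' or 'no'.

E1 subexpression sizes:
  T → 6
  σ[y='s'](T) → 1
  R → 5
  ρ[e/h](R) → 5
  ρ[y/u](ρ[e/h](R)) → 5
  π[e,y](ρ[y/u](ρ[e/h](R))) → 5
  (σ[y='s'](T) − π[e,y](ρ[y/u](ρ[e/h](R)))) → 1
  S → 5
  ((σ[y='s'](T) − π[e,y](ρ[y/u](ρ[e/h](R)))) ⋈[e=g] S) → 1
E2 subexpression sizes:
  T → 6
  σ[y='s'](T) → 1
  R → 5
  ρ[e/h](R) → 5
  ρ[y/u](ρ[e/h](R)) → 5
  π[e,y](ρ[y/u](ρ[e/h](R))) → 5
  (σ[y='s'](T) ∪ π[e,y](ρ[y/u](ρ[e/h](R)))) → 6
  S → 5
  ((σ[y='s'](T) ∪ π[e,y](ρ[y/u](ρ[e/h](R)))) ⋈[e=g] S) → 2

E1 result:
e | y | x | g
2 | s | q | 2
E2 result:
e | y | x | g
2 | s | q | 2
2 | t | q | 2
Witness: (2, 't', 'q', 2) appears 0× in E1 but 1× in E2.

no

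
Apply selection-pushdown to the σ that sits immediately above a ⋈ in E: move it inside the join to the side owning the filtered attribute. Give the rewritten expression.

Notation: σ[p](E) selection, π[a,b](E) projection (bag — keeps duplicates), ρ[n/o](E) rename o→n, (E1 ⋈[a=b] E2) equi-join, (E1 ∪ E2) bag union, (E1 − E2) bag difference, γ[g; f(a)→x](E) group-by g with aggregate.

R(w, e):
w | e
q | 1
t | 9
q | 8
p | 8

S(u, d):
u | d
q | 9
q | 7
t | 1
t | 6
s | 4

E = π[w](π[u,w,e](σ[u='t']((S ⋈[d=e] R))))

σ filters on u, owned by the left side.
E' = π[w](π[u,w,e]((σ[u='t'](S) ⋈[d=e] R)))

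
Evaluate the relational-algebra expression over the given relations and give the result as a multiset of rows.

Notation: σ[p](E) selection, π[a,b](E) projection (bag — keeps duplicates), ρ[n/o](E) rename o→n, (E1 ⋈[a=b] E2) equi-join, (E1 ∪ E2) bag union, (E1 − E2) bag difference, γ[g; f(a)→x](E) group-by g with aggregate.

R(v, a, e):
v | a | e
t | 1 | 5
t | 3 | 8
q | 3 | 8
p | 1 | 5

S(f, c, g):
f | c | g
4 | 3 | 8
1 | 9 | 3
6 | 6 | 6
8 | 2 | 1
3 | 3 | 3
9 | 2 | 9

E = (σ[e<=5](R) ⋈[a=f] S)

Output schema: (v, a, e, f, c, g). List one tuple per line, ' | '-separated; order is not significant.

Row counts bottom-up:
  R → 4
  σ[e<=5](R) → 2
  S → 6
  (σ[e<=5](R) ⋈[a=f] S) → 2

== RESULT ==
v | a | e | f | c | g
p | 1 | 5 | 1 | 9 | 3
t | 1 | 5 | 1 | 9 | 3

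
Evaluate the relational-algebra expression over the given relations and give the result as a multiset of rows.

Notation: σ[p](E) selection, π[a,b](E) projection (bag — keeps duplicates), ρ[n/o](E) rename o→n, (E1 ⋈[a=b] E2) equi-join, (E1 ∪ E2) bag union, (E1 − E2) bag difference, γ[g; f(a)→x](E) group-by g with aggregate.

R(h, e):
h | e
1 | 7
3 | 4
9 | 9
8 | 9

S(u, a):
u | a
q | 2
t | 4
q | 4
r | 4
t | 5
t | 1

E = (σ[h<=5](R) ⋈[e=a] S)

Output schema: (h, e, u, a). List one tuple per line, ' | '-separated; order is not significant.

Stepwise |·|:
  R → 4
  σ[h<=5](R) → 2
  S → 6
  (σ[h<=5](R) ⋈[e=a] S) → 3

== RESULT ==
h | e | u | a
3 | 4 | q | 4
3 | 4 | r | 4
3 | 4 | t | 4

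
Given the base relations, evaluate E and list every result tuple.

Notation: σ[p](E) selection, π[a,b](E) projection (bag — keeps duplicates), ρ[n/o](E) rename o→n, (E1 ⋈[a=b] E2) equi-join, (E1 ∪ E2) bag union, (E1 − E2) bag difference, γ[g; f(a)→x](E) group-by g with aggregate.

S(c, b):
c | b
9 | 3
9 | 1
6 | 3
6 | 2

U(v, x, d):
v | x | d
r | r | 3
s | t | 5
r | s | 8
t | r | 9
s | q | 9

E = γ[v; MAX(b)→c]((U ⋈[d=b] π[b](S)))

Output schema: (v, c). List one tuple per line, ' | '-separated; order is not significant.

Stepwise |·|:
  U → 5
  S → 4
  π[b](S) → 4
  (U ⋈[d=b] π[b](S)) → 2
  γ[v; MAX(b)→c]((U ⋈[d=b] π[b](S))) → 1

== RESULT ==
v | c
r | 3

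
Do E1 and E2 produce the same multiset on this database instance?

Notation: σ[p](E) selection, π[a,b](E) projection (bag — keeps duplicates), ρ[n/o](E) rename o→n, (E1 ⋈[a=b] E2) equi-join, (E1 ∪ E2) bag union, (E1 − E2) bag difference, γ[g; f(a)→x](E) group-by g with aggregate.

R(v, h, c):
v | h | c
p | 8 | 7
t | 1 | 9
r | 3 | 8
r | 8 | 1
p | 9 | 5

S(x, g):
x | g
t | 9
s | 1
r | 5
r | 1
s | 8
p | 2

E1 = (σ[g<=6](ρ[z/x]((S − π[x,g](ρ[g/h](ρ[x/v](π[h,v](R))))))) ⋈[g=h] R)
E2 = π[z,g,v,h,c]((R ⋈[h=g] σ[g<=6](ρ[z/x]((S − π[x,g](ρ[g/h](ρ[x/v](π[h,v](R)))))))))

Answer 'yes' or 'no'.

E1 subexpression sizes:
  S → 6
  R → 5
  π[h,v](R) → 5
  ρ[x/v](π[h,v](R)) → 5
  ρ[g/h](ρ[x/v](π[h,v](R))) → 5
  π[x,g](ρ[g/h](ρ[x/v](π[h,v](R)))) → 5
  (S − π[x,g](ρ[g/h](ρ[x/v](π[h,v](R))))) → 6
  ρ[z/x]((S − π[x,g](ρ[g/h](ρ[x/v](π[h,v](R)))))) → 6
  σ[g<=6](ρ[z/x]((S − π[x,g](ρ[g/h](ρ[x/v](π[h,v](R))))))) → 4
  R → 5
  (σ[g<=6](ρ[z/x]((S − π[x,g](ρ[g/h](ρ[x/v](π[h,v](R))))))) ⋈[g=h] R) → 2
E2 subexpression sizes:
  R → 5
  S → 6
  R → 5
  π[h,v](R) → 5
  ρ[x/v](π[h,v](R)) → 5
  ρ[g/h](ρ[x/v](π[h,v](R))) → 5
  π[x,g](ρ[g/h](ρ[x/v](π[h,v](R)))) → 5
  (S − π[x,g](ρ[g/h](ρ[x/v](π[h,v](R))))) → 6
  ρ[z/x]((S − π[x,g](ρ[g/h](ρ[x/v](π[h,v](R)))))) → 6
  σ[g<=6](ρ[z/x]((S − π[x,g](ρ[g/h](ρ[x/v](π[h,v](R))))))) → 4
  (R ⋈[h=g] σ[g<=6](ρ[z/x]((S − π[x,g](ρ[g/h](ρ[x/v](π[h,v](R)))))))) → 2
  π[z,g,v,h,c]((R ⋈[h=g] σ[g<=6](ρ[z/x]((S − π[x,g](ρ[g/h](ρ[x/v](π[h,v](R))))))))) → 2

E1 and E2 produce the same multiset:
z | g | v | h | c
r | 1 | t | 1 | 9
s | 1 | t | 1 | 9

yes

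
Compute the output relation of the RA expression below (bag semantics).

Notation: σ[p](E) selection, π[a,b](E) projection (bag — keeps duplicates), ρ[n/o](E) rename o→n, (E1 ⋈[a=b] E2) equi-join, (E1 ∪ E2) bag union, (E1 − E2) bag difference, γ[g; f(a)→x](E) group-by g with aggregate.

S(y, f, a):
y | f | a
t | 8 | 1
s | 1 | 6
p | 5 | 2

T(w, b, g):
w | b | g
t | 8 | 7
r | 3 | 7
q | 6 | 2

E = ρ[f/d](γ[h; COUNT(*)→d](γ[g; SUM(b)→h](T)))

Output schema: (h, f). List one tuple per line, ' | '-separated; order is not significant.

Per-node cardinality:
  T → 3
  γ[g; SUM(b)→h](T) → 2
  γ[h; COUNT(*)→d](γ[g; SUM(b)→h](T)) → 2
  ρ[f/d](γ[h; COUNT(*)→d](γ[g; SUM(b)→h](T))) → 2

== RESULT ==
h | f
6 | 1
11 | 1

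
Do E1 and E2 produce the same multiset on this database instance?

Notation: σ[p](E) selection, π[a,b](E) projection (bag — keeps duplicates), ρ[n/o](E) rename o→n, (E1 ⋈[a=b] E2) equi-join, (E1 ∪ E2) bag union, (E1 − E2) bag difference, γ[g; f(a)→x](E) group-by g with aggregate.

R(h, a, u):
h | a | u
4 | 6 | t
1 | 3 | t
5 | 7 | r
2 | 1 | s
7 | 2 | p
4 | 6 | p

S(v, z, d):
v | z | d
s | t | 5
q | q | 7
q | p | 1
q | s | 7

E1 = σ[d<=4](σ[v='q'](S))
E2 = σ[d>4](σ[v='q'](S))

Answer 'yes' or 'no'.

E1 per-node cardinality:
  S → 4
  σ[v='q'](S) → 3
  σ[d<=4](σ[v='q'](S)) → 1
E2 per-node cardinality:
  S → 4
  σ[v='q'](S) → 3
  σ[d>4](σ[v='q'](S)) → 2

E1 result:
v | z | d
q | p | 1
E2 result:
v | z | d
q | q | 7
q | s | 7
Witness: ('q', 'q', 7) appears 0× in E1 but 1× in E2.

no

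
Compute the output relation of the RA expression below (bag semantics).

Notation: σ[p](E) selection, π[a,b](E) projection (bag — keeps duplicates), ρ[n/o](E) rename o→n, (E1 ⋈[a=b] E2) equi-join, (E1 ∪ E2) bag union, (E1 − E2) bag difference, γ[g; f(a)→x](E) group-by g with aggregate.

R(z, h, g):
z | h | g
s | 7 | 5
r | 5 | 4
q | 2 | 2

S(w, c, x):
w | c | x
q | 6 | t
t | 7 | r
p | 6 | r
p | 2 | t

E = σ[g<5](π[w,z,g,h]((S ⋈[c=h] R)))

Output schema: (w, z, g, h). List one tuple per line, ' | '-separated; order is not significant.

Per-node cardinality:
  S → 4
  R → 3
  (S ⋈[c=h] R) → 2
  π[w,z,g,h]((S ⋈[c=h] R)) → 2
  σ[g<5](π[w,z,g,h]((S ⋈[c=h] R))) → 1

== RESULT ==
w | z | g | h
p | q | 2 | 2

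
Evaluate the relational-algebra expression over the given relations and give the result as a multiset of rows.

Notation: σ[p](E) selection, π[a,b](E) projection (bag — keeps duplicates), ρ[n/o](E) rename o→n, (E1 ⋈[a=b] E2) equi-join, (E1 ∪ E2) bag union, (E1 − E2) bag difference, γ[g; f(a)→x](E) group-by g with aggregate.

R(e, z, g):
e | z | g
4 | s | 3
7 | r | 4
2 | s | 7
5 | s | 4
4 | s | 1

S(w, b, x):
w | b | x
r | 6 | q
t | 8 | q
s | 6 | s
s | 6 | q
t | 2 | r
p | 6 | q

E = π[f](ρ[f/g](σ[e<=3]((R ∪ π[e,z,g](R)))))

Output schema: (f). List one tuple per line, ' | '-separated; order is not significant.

Per-node cardinality:
  R → 5
  R → 5
  π[e,z,g](R) → 5
  (R ∪ π[e,z,g](R)) → 10
  σ[e<=3]((R ∪ π[e,z,g](R))) → 2
  ρ[f/g](σ[e<=3]((R ∪ π[e,z,g](R)))) → 2
  π[f](ρ[f/g](σ[e<=3]((R ∪ π[e,z,g](R))))) → 2

== RESULT ==
f
7
7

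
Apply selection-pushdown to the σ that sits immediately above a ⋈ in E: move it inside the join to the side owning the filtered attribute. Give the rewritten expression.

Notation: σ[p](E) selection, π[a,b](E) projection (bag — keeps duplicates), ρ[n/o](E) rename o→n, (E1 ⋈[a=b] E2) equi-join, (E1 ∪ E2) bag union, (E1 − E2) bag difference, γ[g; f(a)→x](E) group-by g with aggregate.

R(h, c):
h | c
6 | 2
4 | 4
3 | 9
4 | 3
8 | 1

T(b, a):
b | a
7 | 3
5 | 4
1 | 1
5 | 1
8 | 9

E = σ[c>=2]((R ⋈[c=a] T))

σ filters on c, owned by the left side.
E' = (σ[c>=2](R) ⋈[c=a] T)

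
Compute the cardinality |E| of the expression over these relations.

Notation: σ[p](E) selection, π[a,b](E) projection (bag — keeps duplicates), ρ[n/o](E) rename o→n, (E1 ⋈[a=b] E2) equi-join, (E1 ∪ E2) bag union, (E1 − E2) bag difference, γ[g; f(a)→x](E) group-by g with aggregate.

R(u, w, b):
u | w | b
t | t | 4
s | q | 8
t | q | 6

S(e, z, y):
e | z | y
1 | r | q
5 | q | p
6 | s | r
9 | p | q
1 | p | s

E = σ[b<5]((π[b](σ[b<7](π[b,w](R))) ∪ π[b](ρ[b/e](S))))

Stepwise |·|:
  R → 3
  π[b,w](R) → 3
  σ[b<7](π[b,w](R)) → 2
  π[b](σ[b<7](π[b,w](R))) → 2
  S → 5
  ρ[b/e](S) → 5
  π[b](ρ[b/e](S)) → 5
  (π[b](σ[b<7](π[b,w](R))) ∪ π[b](ρ[b/e](S))) → 7
  σ[b<5]((π[b](σ[b<7](π[b,w](R))) ∪ π[b](ρ[b/e](S)))) → 3

|E| = 3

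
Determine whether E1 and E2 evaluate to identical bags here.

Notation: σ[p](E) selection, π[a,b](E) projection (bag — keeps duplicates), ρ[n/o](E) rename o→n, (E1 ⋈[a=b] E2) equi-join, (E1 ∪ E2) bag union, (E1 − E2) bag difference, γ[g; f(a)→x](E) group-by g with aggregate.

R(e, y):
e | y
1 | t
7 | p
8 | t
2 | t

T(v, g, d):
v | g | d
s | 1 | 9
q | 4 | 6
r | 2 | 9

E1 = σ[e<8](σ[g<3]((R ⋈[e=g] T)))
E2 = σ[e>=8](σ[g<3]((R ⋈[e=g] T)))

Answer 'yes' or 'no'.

E1 stepwise |·|:
  R → 4
  T → 3
  (R ⋈[e=g] T) → 2
  σ[g<3]((R ⋈[e=g] T)) → 2
  σ[e<8](σ[g<3]((R ⋈[e=g] T))) → 2
E2 stepwise |·|:
  R → 4
  T → 3
  (R ⋈[e=g] T) → 2
  σ[g<3]((R ⋈[e=g] T)) → 2
  σ[e>=8](σ[g<3]((R ⋈[e=g] T))) → 0

E1 result:
e | y | v | g | d
1 | t | s | 1 | 9
2 | t | r | 2 | 9
E2 result:
e | y | v | g | d
(0 rows)
Witness: (2, 't', 'r', 2, 9) appears 1× in E1 but 0× in E2.

no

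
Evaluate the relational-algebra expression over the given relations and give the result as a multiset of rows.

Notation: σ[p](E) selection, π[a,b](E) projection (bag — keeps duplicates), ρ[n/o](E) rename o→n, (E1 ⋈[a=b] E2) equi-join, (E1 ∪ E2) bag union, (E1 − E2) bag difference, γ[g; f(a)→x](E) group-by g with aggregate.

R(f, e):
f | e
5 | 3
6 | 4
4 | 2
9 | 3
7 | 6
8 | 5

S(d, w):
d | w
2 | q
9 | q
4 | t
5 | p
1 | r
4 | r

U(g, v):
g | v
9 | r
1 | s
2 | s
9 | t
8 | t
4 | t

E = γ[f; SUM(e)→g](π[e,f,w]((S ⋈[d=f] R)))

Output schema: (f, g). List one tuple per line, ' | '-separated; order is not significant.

Stepwise |·|:
  S → 6
  R → 6
  (S ⋈[d=f] R) → 4
  π[e,f,w]((S ⋈[d=f] R)) → 4
  γ[f; SUM(e)→g](π[e,f,w]((S ⋈[d=f] R))) → 3

== RESULT ==
f | g
4 | 4
5 | 3
9 | 3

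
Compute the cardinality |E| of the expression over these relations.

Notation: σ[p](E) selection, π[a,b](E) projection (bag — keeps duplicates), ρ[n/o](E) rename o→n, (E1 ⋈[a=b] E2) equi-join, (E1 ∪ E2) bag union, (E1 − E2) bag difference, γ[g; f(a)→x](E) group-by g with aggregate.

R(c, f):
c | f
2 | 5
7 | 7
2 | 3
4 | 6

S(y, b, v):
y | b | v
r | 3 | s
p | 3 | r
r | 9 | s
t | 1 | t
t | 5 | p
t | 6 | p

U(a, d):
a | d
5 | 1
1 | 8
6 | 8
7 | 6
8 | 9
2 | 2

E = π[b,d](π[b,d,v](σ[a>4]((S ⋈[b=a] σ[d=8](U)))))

Stepwise |·|:
  S → 6
  U → 6
  σ[d=8](U) → 2
  (S ⋈[b=a] σ[d=8](U)) → 2
  σ[a>4]((S ⋈[b=a] σ[d=8](U))) → 1
  π[b,d,v](σ[a>4]((S ⋈[b=a] σ[d=8](U)))) → 1
  π[b,d](π[b,d,v](σ[a>4]((S ⋈[b=a] σ[d=8](U))))) → 1

|E| = 1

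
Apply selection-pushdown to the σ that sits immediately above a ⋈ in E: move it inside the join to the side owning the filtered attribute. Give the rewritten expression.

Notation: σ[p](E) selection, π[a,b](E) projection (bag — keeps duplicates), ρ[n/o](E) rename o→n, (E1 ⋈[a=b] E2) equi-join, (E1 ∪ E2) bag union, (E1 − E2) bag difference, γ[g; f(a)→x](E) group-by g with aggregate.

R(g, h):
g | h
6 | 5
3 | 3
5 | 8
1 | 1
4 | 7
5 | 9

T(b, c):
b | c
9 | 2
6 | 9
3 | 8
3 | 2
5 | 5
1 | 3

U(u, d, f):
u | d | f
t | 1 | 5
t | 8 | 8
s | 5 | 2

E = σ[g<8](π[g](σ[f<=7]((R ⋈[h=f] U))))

σ filters on f, owned by the right side.
E' = σ[g<8](π[g]((R ⋈[h=f] σ[f<=7](U))))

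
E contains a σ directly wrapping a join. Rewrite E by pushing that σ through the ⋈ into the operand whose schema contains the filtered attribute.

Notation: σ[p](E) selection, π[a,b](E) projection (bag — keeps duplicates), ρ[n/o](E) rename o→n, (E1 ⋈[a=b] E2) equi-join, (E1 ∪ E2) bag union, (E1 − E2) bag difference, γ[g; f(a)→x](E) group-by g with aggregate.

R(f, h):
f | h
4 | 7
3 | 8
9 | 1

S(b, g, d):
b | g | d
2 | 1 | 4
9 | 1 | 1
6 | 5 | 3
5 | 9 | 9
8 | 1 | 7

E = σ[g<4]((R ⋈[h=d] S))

σ filters on g, owned by the right side.
E' = (R ⋈[h=d] σ[g<4](S))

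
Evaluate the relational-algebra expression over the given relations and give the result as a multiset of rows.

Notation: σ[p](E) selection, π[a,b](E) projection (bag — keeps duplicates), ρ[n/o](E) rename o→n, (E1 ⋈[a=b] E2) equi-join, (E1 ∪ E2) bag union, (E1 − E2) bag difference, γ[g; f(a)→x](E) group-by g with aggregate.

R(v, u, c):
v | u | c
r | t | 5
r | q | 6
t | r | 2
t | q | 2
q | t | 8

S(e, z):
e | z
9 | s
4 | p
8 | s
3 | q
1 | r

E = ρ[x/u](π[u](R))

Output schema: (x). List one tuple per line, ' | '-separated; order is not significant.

Stepwise |·|:
  R → 5
  π[u](R) → 5
  ρ[x/u](π[u](R)) → 5

== RESULT ==
x
q
q
r
t
t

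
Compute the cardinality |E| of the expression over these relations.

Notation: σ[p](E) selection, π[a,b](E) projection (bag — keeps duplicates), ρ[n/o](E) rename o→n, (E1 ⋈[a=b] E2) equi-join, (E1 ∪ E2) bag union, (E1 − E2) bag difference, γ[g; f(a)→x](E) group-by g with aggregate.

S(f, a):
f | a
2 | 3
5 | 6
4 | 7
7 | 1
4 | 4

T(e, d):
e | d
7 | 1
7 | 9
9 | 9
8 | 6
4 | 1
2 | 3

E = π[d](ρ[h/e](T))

Row counts bottom-up:
  T → 6
  ρ[h/e](T) → 6
  π[d](ρ[h/e](T)) → 6

|E| = 6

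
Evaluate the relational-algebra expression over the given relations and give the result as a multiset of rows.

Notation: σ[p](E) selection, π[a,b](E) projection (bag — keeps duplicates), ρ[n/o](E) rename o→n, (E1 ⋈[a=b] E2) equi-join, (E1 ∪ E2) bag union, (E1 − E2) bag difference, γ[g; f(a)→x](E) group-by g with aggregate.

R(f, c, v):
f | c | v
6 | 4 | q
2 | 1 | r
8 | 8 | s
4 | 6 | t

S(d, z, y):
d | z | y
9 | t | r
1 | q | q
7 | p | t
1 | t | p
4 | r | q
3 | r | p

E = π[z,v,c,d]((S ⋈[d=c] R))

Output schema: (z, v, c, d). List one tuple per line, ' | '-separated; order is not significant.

Stepwise |·|:
  S → 6
  R → 4
  (S ⋈[d=c] R) → 3
  π[z,v,c,d]((S ⋈[d=c] R)) → 3

== RESULT ==
z | v | c | d
q | r | 1 | 1
r | q | 4 | 4
t | r | 1 | 1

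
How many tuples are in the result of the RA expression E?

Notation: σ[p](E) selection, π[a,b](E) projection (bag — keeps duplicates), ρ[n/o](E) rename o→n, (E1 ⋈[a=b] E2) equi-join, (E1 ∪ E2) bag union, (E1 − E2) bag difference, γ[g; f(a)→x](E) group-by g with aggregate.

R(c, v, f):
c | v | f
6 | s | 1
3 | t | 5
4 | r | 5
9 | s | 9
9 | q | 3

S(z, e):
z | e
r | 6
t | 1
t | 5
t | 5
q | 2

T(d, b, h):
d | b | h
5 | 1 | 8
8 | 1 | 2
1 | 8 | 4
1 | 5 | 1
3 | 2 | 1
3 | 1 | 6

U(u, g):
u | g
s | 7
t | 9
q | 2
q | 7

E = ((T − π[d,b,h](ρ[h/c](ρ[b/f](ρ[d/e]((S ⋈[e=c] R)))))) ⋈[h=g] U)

Per-node cardinality:
  T → 6
  S → 5
  R → 5
  (S ⋈[e=c] R) → 1
  ρ[d/e]((S ⋈[e=c] R)) → 1
  ρ[b/f](ρ[d/e]((S ⋈[e=c] R))) → 1
  ρ[h/c](ρ[b/f](ρ[d/e]((S ⋈[e=c] R)))) → 1
  π[d,b,h](ρ[h/c](ρ[b/f](ρ[d/e]((S ⋈[e=c] R))))) → 1
  (T − π[d,b,h](ρ[h/c](ρ[b/f](ρ[d/e]((S ⋈[e=c] R)))))) → 6
  U → 4
  ((T − π[d,b,h](ρ[h/c](ρ[b/f](ρ[d/e]((S ⋈[e=c] R)))))) ⋈[h=g] U) → 1

|E| = 1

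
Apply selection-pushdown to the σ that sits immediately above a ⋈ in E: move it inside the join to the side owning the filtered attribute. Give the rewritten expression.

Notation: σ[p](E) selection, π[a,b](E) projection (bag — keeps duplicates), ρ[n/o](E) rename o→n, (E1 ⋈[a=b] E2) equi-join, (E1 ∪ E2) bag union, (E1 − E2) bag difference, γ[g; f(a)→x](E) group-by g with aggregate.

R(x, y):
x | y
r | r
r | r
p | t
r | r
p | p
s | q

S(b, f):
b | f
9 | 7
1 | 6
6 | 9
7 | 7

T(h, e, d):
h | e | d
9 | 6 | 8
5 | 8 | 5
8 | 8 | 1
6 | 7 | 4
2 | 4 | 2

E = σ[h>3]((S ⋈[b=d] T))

σ filters on h, owned by the right side.
E' = (S ⋈[b=d] σ[h>3](T))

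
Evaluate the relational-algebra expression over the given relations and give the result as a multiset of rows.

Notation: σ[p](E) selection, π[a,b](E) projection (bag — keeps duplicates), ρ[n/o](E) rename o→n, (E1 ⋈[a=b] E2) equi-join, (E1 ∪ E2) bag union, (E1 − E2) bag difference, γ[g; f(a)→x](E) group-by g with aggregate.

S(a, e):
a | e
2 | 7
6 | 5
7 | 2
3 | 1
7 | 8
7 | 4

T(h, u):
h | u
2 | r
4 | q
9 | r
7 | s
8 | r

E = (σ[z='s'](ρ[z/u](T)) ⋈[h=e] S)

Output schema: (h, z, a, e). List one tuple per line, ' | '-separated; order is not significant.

Row counts bottom-up:
  T → 5
  ρ[z/u](T) → 5
  σ[z='s'](ρ[z/u](T)) → 1
  S → 6
  (σ[z='s'](ρ[z/u](T)) ⋈[h=e] S) → 1

== RESULT ==
h | z | a | e
7 | s | 2 | 7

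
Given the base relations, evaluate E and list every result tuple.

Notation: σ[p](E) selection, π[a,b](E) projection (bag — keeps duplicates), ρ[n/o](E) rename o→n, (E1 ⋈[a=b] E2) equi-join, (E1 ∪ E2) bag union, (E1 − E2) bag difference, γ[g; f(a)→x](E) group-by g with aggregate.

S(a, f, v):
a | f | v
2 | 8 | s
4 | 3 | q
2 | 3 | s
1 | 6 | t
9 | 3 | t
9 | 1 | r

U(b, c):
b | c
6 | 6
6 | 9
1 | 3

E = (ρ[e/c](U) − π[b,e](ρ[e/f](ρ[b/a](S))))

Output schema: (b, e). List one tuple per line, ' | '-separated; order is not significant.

Subexpression sizes:
  U → 3
  ρ[e/c](U) → 3
  S → 6
  ρ[b/a](S) → 6
  ρ[e/f](ρ[b/a](S)) → 6
  π[b,e](ρ[e/f](ρ[b/a](S))) → 6
  (ρ[e/c](U) − π[b,e](ρ[e/f](ρ[b/a](S)))) → 3

== RESULT ==
b | e
1 | 3
6 | 6
6 | 9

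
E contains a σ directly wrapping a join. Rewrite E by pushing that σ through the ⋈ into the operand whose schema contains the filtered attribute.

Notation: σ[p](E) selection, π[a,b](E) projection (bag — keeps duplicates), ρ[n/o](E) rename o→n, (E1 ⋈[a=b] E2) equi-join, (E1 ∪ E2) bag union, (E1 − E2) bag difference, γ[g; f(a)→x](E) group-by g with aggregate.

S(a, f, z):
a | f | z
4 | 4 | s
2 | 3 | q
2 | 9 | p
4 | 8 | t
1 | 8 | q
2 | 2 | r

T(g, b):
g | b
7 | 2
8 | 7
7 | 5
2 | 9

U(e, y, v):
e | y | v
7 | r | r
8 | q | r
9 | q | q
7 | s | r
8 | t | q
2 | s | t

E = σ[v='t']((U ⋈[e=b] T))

σ filters on v, owned by the left side.
E' = (σ[v='t'](U) ⋈[e=b] T)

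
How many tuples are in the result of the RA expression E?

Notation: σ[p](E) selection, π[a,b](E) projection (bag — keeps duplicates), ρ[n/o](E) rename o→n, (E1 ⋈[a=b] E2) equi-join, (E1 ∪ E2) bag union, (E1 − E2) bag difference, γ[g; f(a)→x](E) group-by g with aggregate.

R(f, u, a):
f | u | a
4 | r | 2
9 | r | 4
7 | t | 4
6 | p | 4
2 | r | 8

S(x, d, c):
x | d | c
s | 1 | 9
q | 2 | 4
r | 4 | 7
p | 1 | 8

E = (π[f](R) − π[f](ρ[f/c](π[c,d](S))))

Row counts bottom-up:
  R → 5
  π[f](R) → 5
  S → 4
  π[c,d](S) → 4
  ρ[f/c](π[c,d](S)) → 4
  π[f](ρ[f/c](π[c,d](S))) → 4
  (π[f](R) − π[f](ρ[f/c](π[c,d](S)))) → 2

|E| = 2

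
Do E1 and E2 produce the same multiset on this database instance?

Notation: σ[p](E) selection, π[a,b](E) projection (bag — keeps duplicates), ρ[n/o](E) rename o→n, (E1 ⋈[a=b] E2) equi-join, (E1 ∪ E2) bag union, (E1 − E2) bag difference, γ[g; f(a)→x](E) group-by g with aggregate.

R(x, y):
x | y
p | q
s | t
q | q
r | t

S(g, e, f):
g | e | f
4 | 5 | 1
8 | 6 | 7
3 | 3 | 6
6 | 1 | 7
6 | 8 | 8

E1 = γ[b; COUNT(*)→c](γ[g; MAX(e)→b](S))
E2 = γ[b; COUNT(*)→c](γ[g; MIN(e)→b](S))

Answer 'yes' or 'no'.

E1 stepwise |·|:
  S → 5
  γ[g; MAX(e)→b](S) → 4
  γ[b; COUNT(*)→c](γ[g; MAX(e)→b](S)) → 4
E2 stepwise |·|:
  S → 5
  γ[g; MIN(e)→b](S) → 4
  γ[b; COUNT(*)→c](γ[g; MIN(e)→b](S)) → 4

E1 result:
b | c
3 | 1
5 | 1
6 | 1
8 | 1
E2 result:
b | c
1 | 1
3 | 1
5 | 1
6 | 1
Witness: (8, 1) appears 1× in E1 but 0× in E2.

no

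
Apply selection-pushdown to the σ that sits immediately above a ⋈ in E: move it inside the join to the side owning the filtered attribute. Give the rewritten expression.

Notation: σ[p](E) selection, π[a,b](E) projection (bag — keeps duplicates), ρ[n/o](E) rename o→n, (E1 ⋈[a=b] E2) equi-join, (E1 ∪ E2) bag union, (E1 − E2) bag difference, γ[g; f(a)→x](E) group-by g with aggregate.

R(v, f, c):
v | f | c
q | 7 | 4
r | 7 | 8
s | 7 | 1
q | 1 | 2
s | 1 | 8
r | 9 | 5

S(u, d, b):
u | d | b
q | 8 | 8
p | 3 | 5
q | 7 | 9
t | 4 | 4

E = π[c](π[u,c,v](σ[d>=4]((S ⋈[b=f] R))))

σ filters on d, owned by the left side.
E' = π[c](π[u,c,v]((σ[d>=4](S) ⋈[b=f] R)))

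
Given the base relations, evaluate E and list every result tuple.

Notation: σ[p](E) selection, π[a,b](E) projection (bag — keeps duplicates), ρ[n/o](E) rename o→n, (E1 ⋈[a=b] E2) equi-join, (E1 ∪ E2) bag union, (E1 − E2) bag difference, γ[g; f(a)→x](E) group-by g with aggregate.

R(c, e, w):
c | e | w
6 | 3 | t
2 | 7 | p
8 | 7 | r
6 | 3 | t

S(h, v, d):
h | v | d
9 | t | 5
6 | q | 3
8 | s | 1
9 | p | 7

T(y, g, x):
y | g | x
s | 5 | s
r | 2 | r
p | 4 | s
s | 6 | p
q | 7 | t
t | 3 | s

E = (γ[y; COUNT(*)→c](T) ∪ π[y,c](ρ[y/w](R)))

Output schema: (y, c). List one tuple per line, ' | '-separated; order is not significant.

Stepwise |·|:
  T → 6
  γ[y; COUNT(*)→c](T) → 5
  R → 4
  ρ[y/w](R) → 4
  π[y,c](ρ[y/w](R)) → 4
  (γ[y; COUNT(*)→c](T) ∪ π[y,c](ρ[y/w](R))) → 9

== RESULT ==
y | c
p | 1
p | 2
q | 1
r | 1
r | 8
s | 2
t | 1
t | 6
t | 6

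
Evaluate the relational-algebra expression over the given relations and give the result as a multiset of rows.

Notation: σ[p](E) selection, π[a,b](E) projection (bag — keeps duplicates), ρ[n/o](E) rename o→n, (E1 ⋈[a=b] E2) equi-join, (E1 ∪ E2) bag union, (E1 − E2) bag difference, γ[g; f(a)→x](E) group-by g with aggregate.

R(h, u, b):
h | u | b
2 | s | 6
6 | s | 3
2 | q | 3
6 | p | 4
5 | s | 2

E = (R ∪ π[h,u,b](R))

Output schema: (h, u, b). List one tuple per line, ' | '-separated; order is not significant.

Per-node cardinality:
  R → 5
  R → 5
  π[h,u,b](R) → 5
  (R ∪ π[h,u,b](R)) → 10

== RESULT ==
h | u | b
2 | q | 3
2 | q | 3
2 | s | 6
2 | s | 6
5 | s | 2
5 | s | 2
6 | p | 4
6 | p | 4
6 | s | 3
6 | s | 3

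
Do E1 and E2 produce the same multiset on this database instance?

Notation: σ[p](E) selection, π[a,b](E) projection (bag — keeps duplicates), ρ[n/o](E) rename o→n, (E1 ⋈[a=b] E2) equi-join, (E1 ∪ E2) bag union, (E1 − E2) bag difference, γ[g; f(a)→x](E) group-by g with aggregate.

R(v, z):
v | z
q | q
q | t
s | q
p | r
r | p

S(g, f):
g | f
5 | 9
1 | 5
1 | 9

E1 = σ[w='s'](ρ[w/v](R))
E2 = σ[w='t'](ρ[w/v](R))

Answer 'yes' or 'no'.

E1 subexpression sizes:
  R → 5
  ρ[w/v](R) → 5
  σ[w='s'](ρ[w/v](R)) → 1
E2 subexpression sizes:
  R → 5
  ρ[w/v](R) → 5
  σ[w='t'](ρ[w/v](R)) → 0

E1 result:
w | z
s | q
E2 result:
w | z
(0 rows)
Witness: ('s', 'q') appears 1× in E1 but 0× in E2.

no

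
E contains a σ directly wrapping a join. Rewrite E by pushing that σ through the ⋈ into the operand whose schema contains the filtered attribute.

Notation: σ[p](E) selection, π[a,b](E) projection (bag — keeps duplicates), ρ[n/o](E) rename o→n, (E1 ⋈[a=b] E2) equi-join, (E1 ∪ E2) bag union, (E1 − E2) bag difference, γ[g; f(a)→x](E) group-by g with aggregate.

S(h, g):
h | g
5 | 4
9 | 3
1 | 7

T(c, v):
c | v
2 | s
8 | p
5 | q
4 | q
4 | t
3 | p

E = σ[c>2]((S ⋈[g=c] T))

σ filters on c, owned by the right side.
E' = (S ⋈[g=c] σ[c>2](T))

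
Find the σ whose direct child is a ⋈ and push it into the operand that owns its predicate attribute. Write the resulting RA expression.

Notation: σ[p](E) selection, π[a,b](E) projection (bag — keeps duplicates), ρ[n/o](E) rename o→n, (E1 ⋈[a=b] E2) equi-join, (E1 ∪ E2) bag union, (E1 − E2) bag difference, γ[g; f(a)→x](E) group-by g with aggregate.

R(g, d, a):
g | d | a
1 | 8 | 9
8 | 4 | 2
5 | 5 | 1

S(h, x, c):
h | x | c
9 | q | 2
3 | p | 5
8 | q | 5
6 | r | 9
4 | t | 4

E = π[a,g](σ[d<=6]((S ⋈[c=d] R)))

σ filters on d, owned by the right side.
E' = π[a,g]((S ⋈[c=d] σ[d<=6](R)))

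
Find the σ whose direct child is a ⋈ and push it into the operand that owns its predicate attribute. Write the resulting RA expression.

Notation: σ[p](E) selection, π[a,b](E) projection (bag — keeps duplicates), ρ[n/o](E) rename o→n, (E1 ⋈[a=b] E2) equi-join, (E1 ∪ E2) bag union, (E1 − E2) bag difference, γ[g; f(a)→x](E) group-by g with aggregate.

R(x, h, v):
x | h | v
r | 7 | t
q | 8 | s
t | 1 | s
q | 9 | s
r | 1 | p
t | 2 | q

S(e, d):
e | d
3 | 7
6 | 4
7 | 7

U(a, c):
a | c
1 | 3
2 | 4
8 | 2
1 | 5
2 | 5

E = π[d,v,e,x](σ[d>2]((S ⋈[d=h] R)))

σ filters on d, owned by the left side.
E' = π[d,v,e,x]((σ[d>2](S) ⋈[d=h] R))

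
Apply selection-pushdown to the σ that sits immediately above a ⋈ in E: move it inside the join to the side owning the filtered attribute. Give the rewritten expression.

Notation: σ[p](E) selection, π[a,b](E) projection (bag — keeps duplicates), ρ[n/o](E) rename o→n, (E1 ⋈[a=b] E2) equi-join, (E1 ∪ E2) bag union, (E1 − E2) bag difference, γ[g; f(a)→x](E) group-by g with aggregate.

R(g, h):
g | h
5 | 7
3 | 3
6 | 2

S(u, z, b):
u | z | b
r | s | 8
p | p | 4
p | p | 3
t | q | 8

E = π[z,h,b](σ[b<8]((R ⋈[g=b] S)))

σ filters on b, owned by the right side.
E' = π[z,h,b]((R ⋈[g=b] σ[b<8](S)))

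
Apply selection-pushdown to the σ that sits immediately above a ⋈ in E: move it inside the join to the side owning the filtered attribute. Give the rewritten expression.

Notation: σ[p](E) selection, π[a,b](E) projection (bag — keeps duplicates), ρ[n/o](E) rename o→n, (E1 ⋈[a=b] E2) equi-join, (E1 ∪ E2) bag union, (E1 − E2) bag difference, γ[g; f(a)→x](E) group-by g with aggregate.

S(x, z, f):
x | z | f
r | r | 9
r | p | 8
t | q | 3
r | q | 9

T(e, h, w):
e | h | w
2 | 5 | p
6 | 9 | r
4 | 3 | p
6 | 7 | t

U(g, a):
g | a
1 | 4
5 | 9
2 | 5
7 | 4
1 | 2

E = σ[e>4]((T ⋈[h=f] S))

σ filters on e, owned by the left side.
E' = (σ[e>4](T) ⋈[h=f] S)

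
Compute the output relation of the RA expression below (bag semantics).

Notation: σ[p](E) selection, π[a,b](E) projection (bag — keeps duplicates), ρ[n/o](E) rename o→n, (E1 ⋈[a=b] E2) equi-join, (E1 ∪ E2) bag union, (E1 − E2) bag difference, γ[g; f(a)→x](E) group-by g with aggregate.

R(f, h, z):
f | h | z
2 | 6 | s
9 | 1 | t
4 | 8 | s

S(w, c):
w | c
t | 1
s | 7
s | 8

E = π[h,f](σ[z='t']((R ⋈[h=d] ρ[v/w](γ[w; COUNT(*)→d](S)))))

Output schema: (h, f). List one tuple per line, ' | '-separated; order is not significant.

Row counts bottom-up:
  R → 3
  S → 3
  γ[w; COUNT(*)→d](S) → 2
  ρ[v/w](γ[w; COUNT(*)→d](S)) → 2
  (R ⋈[h=d] ρ[v/w](γ[w; COUNT(*)→d](S))) → 1
  σ[z='t']((R ⋈[h=d] ρ[v/w](γ[w; COUNT(*)→d](S)))) → 1
  π[h,f](σ[z='t']((R ⋈[h=d] ρ[v/w](γ[w; COUNT(*)→d](S))))) → 1

== RESULT ==
h | f
1 | 9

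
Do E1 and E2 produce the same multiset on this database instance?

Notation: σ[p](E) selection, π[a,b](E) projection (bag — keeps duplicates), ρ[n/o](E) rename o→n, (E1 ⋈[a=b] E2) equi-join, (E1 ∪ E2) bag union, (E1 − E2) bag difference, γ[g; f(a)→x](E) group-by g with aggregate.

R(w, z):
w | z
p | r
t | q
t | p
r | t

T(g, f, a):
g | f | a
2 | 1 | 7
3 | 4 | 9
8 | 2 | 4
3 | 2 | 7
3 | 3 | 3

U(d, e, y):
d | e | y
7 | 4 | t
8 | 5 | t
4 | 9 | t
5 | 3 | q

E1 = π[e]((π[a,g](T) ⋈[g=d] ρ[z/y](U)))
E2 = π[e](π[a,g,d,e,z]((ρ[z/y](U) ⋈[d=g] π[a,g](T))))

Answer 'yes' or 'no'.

E1 stepwise |·|:
  T → 5
  π[a,g](T) → 5
  U → 4
  ρ[z/y](U) → 4
  (π[a,g](T) ⋈[g=d] ρ[z/y](U)) → 1
  π[e]((π[a,g](T) ⋈[g=d] ρ[z/y](U))) → 1
E2 stepwise |·|:
  U → 4
  ρ[z/y](U) → 4
  T → 5
  π[a,g](T) → 5
  (ρ[z/y](U) ⋈[d=g] π[a,g](T)) → 1
  π[a,g,d,e,z]((ρ[z/y](U) ⋈[d=g] π[a,g](T))) → 1
  π[e](π[a,g,d,e,z]((ρ[z/y](U) ⋈[d=g] π[a,g](T)))) → 1

E1 and E2 produce the same multiset:
e
5

yes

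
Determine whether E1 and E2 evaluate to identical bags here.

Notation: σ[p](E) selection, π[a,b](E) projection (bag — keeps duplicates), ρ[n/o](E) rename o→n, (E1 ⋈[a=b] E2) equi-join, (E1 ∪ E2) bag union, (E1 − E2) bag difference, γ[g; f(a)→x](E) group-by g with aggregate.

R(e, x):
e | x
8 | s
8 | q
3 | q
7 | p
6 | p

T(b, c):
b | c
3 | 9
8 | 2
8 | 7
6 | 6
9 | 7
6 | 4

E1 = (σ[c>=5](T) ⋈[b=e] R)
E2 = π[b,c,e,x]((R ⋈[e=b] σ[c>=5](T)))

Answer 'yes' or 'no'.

E1 stepwise |·|:
  T → 6
  σ[c>=5](T) → 4
  R → 5
  (σ[c>=5](T) ⋈[b=e] R) → 4
E2 stepwise |·|:
  R → 5
  T → 6
  σ[c>=5](T) → 4
  (R ⋈[e=b] σ[c>=5](T)) → 4
  π[b,c,e,x]((R ⋈[e=b] σ[c>=5](T))) → 4

E1 and E2 produce the same multiset:
b | c | e | x
3 | 9 | 3 | q
6 | 6 | 6 | p
8 | 7 | 8 | q
8 | 7 | 8 | s

yes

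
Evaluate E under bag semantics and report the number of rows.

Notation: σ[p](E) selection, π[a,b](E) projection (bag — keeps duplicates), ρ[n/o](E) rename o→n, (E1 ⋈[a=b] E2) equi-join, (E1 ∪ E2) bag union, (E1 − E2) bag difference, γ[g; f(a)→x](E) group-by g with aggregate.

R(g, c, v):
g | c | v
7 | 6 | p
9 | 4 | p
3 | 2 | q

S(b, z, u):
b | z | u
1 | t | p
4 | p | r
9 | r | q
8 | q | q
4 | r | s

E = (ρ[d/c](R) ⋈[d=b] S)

Per-node cardinality:
  R → 3
  ρ[d/c](R) → 3
  S → 5
  (ρ[d/c](R) ⋈[d=b] S) → 2

|E| = 2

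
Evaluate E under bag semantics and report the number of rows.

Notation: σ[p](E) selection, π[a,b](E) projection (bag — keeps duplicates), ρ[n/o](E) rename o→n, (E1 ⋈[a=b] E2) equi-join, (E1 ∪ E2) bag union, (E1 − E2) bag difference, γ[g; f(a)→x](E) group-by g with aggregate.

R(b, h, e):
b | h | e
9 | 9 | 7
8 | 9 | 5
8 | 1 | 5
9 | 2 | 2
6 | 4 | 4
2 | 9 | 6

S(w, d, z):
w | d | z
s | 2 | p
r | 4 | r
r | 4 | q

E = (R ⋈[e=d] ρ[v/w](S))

Row counts bottom-up:
  R → 6
  S → 3
  ρ[v/w](S) → 3
  (R ⋈[e=d] ρ[v/w](S)) → 3

|E| = 3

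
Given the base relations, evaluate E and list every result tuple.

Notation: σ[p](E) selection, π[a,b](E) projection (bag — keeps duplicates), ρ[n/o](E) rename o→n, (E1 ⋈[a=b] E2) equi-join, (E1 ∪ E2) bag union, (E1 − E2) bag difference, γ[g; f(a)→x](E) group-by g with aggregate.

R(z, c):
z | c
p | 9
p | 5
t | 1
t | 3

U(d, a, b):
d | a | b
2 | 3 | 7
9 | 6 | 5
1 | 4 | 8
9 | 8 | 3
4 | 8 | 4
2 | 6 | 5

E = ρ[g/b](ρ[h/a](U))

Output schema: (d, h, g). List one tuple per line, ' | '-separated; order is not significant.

Per-node cardinality:
  U → 6
  ρ[h/a](U) → 6
  ρ[g/b](ρ[h/a](U)) → 6

== RESULT ==
d | h | g
1 | 4 | 8
2 | 3 | 7
2 | 6 | 5
4 | 8 | 4
9 | 6 | 5
9 | 8 | 3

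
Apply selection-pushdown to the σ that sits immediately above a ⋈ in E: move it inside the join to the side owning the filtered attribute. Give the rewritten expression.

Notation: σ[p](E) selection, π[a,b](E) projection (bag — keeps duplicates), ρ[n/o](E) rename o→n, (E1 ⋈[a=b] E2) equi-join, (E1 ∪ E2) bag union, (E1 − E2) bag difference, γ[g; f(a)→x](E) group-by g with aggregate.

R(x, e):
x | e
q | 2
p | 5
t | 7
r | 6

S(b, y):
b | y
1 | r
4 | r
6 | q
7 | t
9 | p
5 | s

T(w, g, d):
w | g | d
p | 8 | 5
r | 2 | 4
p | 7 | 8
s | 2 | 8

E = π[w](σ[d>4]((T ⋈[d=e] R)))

σ filters on d, owned by the left side.
E' = π[w]((σ[d>4](T) ⋈[d=e] R))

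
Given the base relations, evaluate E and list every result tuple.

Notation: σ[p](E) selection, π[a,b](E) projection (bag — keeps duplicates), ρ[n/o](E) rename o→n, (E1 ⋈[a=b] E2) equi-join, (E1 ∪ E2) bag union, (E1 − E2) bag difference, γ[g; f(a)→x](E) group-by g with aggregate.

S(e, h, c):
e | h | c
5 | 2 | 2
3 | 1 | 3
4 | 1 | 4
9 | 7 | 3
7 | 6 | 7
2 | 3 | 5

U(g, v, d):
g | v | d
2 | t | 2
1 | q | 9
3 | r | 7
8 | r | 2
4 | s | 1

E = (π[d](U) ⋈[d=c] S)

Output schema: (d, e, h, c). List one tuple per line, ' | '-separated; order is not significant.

Subexpression sizes:
  U → 5
  π[d](U) → 5
  S → 6
  (π[d](U) ⋈[d=c] S) → 3

== RESULT ==
d | e | h | c
2 | 5 | 2 | 2
2 | 5 | 2 | 2
7 | 7 | 6 | 7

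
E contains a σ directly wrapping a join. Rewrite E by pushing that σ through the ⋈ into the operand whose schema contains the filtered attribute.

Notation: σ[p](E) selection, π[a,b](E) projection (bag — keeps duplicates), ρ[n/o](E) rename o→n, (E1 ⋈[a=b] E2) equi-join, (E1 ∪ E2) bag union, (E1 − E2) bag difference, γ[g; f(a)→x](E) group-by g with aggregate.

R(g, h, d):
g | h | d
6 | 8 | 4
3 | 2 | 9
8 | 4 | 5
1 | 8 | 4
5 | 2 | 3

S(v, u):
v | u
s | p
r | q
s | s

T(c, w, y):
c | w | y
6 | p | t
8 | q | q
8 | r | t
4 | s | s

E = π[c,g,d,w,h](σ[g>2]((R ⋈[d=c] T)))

σ filters on g, owned by the left side.
E' = π[c,g,d,w,h]((σ[g>2](R) ⋈[d=c] T))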